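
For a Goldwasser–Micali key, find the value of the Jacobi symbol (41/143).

1

(41/143)
  = (143/41)    [QR: 41 ≡ 1 mod 4, sign kept]
  = (20/41)    [143 ≡ 20 mod 41]
  = (5/41)    [41 ≡ 1 mod 8 ⇒ (2/41)^2 = +1]
  = (41/5)    [QR: 5 ≡ 1 mod 4, sign kept]
  = (1/5)    [41 ≡ 1 mod 5]
  = 1    [(1/5) = 1]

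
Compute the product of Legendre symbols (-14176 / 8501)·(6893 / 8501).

1

By multiplicativity, (-14176·6893 / 8501) = (-14176 / 8501)·(6893 / 8501).
First factor (-14176 / 8501):
(-14176 / 8501)
  = (2826 / 8501)    [-14176 ≡ 2826 mod 8501]
  = -(1413 / 8501)    [8501 ≡ 5 mod 8 ⇒ (2 / 8501) = -1]
  = -(8501 / 1413)    [QR: 1413 ≡ 1 mod 4, sign kept]
  = -(23 / 1413)    [8501 ≡ 23 mod 1413]
  = -(1413 / 23)    [QR: 1413 ≡ 1 mod 4, sign kept]
  = -(10 / 23)    [1413 ≡ 10 mod 23]
  = -(5 / 23)    [23 ≡ 7 mod 8 ⇒ (2 / 23) = +1]
  = -(23 / 5)    [QR: 5 ≡ 1 mod 4, sign kept]
  = -(3 / 5)    [23 ≡ 3 mod 5]
  = -(5 / 3)    [QR: 5 ≡ 1 mod 4, sign kept]
  = -(2 / 3)    [5 ≡ 2 mod 3]
  = (1 / 3)    [3 ≡ 3 mod 8 ⇒ (2 / 3) = -1]
  = 1    [(1 / 3) = 1]
Second factor (6893 / 8501):
(6893 / 8501)
  = (8501 / 6893)    [QR: 6893 ≡ 1 mod 4, sign kept]
  = (1608 / 6893)    [8501 ≡ 1608 mod 6893]
  = -(201 / 6893)    [6893 ≡ 5 mod 8 ⇒ (2 / 6893)^3 = -1]
  = -(6893 / 201)    [QR: 201 ≡ 1 mod 4, sign kept]
  = -(59 / 201)    [6893 ≡ 59 mod 201]
  = -(201 / 59)    [QR: 201 ≡ 1 mod 4, sign kept]
  = -(24 / 59)    [201 ≡ 24 mod 59]
  = (3 / 59)    [59 ≡ 3 mod 8 ⇒ (2 / 59)^3 = -1]
  = -(59 / 3)    [QR: both ≡ 3 mod 4, sign flips]
  = -(2 / 3)    [59 ≡ 2 mod 3]
  = (1 / 3)    [3 ≡ 3 mod 8 ⇒ (2 / 3) = -1]
  = 1    [(1 / 3) = 1]
Product: (1)·(1) = 1.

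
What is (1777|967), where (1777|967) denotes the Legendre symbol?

-1

Reduce the numerator: 1777 ≡ 810 (mod 967), so (1777|967) = (810|967).
Factor out 2: 810 = 2·405. Since 967 ≡ 7 (mod 8), (2|967) = +1. Now have (405|967).
405 ≡ 1 (mod 4), so quadratic reciprocity gives (405|967) = (967|405). Reduce: 967 ≡ 157 (mod 405). Now have (157|405).
157 ≡ 1 (mod 4), so quadratic reciprocity gives (157|405) = (405|157). Reduce: 405 ≡ 91 (mod 157). Now have (91|157).
157 ≡ 1 (mod 4), so quadratic reciprocity gives (91|157) = (157|91). Reduce: 157 ≡ 66 (mod 91). Now have (66|91).
Factor out 2: 66 = 2·33. Since 91 ≡ 3 (mod 8), (2|91) = -1. Now have -(33|91).
33 ≡ 1 (mod 4), so quadratic reciprocity gives (33|91) = (91|33). Reduce: 91 ≡ 25 (mod 33). Now have -(25|33).
25 ≡ 1 (mod 4), so quadratic reciprocity gives (25|33) = (33|25). Reduce: 33 ≡ 8 (mod 25). Now have -(8|25).
Factor out 2: 8 = 2^3. Since 25 ≡ 1 (mod 8), (2|25) = +1, and (2|25)^3 = +1. Now have -(1|25).
(1|25) = 1. Collecting the sign factors: -1.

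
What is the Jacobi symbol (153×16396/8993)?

By multiplicativity, (153·16396/8993) = (153/8993)·(16396/8993).
First factor (153/8993):
(153/8993)
  = (8993/153)    [QR: 153 ≡ 1 mod 4, sign kept]
  = (119/153)    [8993 ≡ 119 mod 153]
  = (153/119)    [QR: 153 ≡ 1 mod 4, sign kept]
  = (34/119)    [153 ≡ 34 mod 119]
  = (17/119)    [119 ≡ 7 mod 8 ⇒ (2/119) = +1]
  = (119/17)    [QR: 17 ≡ 1 mod 4, sign kept]
  = (0/17)    [119 ≡ 0 mod 17]
  = 0    [numerator 0, gcd > 1]
Second factor (16396/8993):
(16396/8993)
  = (7403/8993)    [16396 ≡ 7403 mod 8993]
  = (8993/7403)    [QR: 8993 ≡ 1 mod 4, sign kept]
  = (1590/7403)    [8993 ≡ 1590 mod 7403]
  = -(795/7403)    [7403 ≡ 3 mod 8 ⇒ (2/7403) = -1]
  = (7403/795)    [QR: both ≡ 3 mod 4, sign flips]
  = (248/795)    [7403 ≡ 248 mod 795]
  = -(31/795)    [795 ≡ 3 mod 8 ⇒ (2/795)^3 = -1]
  = (795/31)    [QR: both ≡ 3 mod 4, sign flips]
  = (20/31)    [795 ≡ 20 mod 31]
  = (5/31)    [31 ≡ 7 mod 8 ⇒ (2/31)^2 = +1]
  = (31/5)    [QR: 5 ≡ 1 mod 4, sign kept]
  = (1/5)    [31 ≡ 1 mod 5]
  = 1    [(1/5) = 1]
Product: (0)·(1) = 0.

0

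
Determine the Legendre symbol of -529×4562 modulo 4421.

-1

By multiplicativity, (-529·4562/4421) = (-529/4421)·(4562/4421).
First factor (-529/4421):
Reduce the numerator: -529 ≡ 3892 (mod 4421), so (-529/4421) = (3892/4421).
Factor out 2: 3892 = 2^2·973. Since 4421 ≡ 5 (mod 8), (2/4421) = -1, and (2/4421)^2 = +1. Now have (973/4421).
973 ≡ 1 (mod 4), so quadratic reciprocity gives (973/4421) = (4421/973). Reduce: 4421 ≡ 529 (mod 973). Now have (529/973).
529 ≡ 1 (mod 4), so quadratic reciprocity gives (529/973) = (973/529). Reduce: 973 ≡ 444 (mod 529). Now have (444/529).
Factor out 2: 444 = 2^2·111. Since 529 ≡ 1 (mod 8), (2/529) = +1, and (2/529)^2 = +1. Now have (111/529).
529 ≡ 1 (mod 4), so quadratic reciprocity gives (111/529) = (529/111). Reduce: 529 ≡ 85 (mod 111). Now have (85/111).
85 ≡ 1 (mod 4), so quadratic reciprocity gives (85/111) = (111/85). Reduce: 111 ≡ 26 (mod 85). Now have (26/85).
Factor out 2: 26 = 2·13. Since 85 ≡ 5 (mod 8), (2/85) = -1. Now have -(13/85).
13 ≡ 1 (mod 4), so quadratic reciprocity gives (13/85) = (85/13). Reduce: 85 ≡ 7 (mod 13). Now have -(7/13).
13 ≡ 1 (mod 4), so quadratic reciprocity gives (7/13) = (13/7). Reduce: 13 ≡ 6 (mod 7). Now have -(6/7).
Factor out 2: 6 = 2·3. Since 7 ≡ 7 (mod 8), (2/7) = +1. Now have -(3/7).
Both 3 ≡ 3 and 7 ≡ 3 (mod 4), so reciprocity gives (3/7) = -(7/3). Reduce: 7 ≡ 1 (mod 3). Now have (1/3).
(1/3) = 1. Collecting the sign factors: 1.
Second factor (4562/4421):
Reduce the numerator: 4562 ≡ 141 (mod 4421), so (4562/4421) = (141/4421).
141 ≡ 1 (mod 4), so quadratic reciprocity gives (141/4421) = (4421/141). Reduce: 4421 ≡ 50 (mod 141). Now have (50/141).
Factor out 2: 50 = 2·25. Since 141 ≡ 5 (mod 8), (2/141) = -1. Now have -(25/141).
25 ≡ 1 (mod 4), so quadratic reciprocity gives (25/141) = (141/25). Reduce: 141 ≡ 16 (mod 25). Now have -(16/25).
Factor out 2: 16 = 2^4. Since 25 ≡ 1 (mod 8), (2/25) = +1, and (2/25)^4 = +1. Now have -(1/25).
(1/25) = 1. Collecting the sign factors: -1.
Product: (1)·(-1) = -1.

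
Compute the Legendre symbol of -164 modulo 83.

-1

Reduce the numerator: -164 ≡ 2 (mod 83), so (-164|83) = (2|83).
Factor out 2: 2 = 2. Since 83 ≡ 3 (mod 8), (2|83) = -1. Now have -(1|83).
(1|83) = 1. Collecting the sign factors: -1.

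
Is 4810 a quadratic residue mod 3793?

yes

(4810/3793)
  = (1017/3793)    [4810 ≡ 1017 mod 3793]
  = (3793/1017)    [QR: 1017 ≡ 1 mod 4, sign kept]
  = (742/1017)    [3793 ≡ 742 mod 1017]
  = (371/1017)    [1017 ≡ 1 mod 8 ⇒ (2/1017) = +1]
  = (1017/371)    [QR: 1017 ≡ 1 mod 4, sign kept]
  = (275/371)    [1017 ≡ 275 mod 371]
  = -(371/275)    [QR: both ≡ 3 mod 4, sign flips]
  = -(96/275)    [371 ≡ 96 mod 275]
  = (3/275)    [275 ≡ 3 mod 8 ⇒ (2/275)^5 = -1]
  = -(275/3)    [QR: both ≡ 3 mod 4, sign flips]
  = -(2/3)    [275 ≡ 2 mod 3]
  = (1/3)    [3 ≡ 3 mod 8 ⇒ (2/3) = -1]
  = 1    [(1/3) = 1]
The Legendre symbol is 1, so x^2 ≡ 4810 (mod 3793) has solution.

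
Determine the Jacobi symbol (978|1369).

Factor out 2: 978 = 2·489. Since 1369 ≡ 1 (mod 8), (2|1369) = +1. Now have (489|1369).
489 ≡ 1 (mod 4), so quadratic reciprocity gives (489|1369) = (1369|489). Reduce: 1369 ≡ 391 (mod 489). Now have (391|489).
489 ≡ 1 (mod 4), so quadratic reciprocity gives (391|489) = (489|391). Reduce: 489 ≡ 98 (mod 391). Now have (98|391).
Factor out 2: 98 = 2·49. Since 391 ≡ 7 (mod 8), (2|391) = +1. Now have (49|391).
49 ≡ 1 (mod 4), so quadratic reciprocity gives (49|391) = (391|49). Reduce: 391 ≡ 48 (mod 49). Now have (48|49).
Factor out 2: 48 = 2^4·3. Since 49 ≡ 1 (mod 8), (2|49) = +1, and (2|49)^4 = +1. Now have (3|49).
49 ≡ 1 (mod 4), so quadratic reciprocity gives (3|49) = (49|3). Reduce: 49 ≡ 1 (mod 3). Now have (1|3).
(1|3) = 1. Collecting the sign factors: 1.

1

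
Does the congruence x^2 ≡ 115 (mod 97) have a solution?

yes

Reduce the numerator: 115 ≡ 18 (mod 97), so (115|97) = (18|97).
Factor out 2: 18 = 2·9. Since 97 ≡ 1 (mod 8), (2|97) = +1. Now have (9|97).
9 ≡ 1 (mod 4), so quadratic reciprocity gives (9|97) = (97|9). Reduce: 97 ≡ 7 (mod 9). Now have (7|9).
9 ≡ 1 (mod 4), so quadratic reciprocity gives (7|9) = (9|7). Reduce: 9 ≡ 2 (mod 7). Now have (2|7).
Factor out 2: 2 = 2. Since 7 ≡ 7 (mod 8), (2|7) = +1. Now have (1|7).
(1|7) = 1. Collecting the sign factors: 1.
(115|97) = 1, and 97 is prime, so 115 is a quadratic residue mod 97.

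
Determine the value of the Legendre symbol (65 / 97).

65 ≡ 1 (mod 4), so quadratic reciprocity gives (65 / 97) = (97 / 65). Reduce: 97 ≡ 32 (mod 65). Now have (32 / 65).
Factor out 2: 32 = 2^5. Since 65 ≡ 1 (mod 8), (2 / 65) = +1, and (2 / 65)^5 = +1. Now have (1 / 65).
(1 / 65) = 1. Collecting the sign factors: 1.

1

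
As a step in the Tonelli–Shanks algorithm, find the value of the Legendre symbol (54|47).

1

(54|47)
  = (7|47)    [54 ≡ 7 mod 47]
  = -(47|7)    [QR: both ≡ 3 mod 4, sign flips]
  = -(5|7)    [47 ≡ 5 mod 7]
  = -(7|5)    [QR: 5 ≡ 1 mod 4, sign kept]
  = -(2|5)    [7 ≡ 2 mod 5]
  = (1|5)    [5 ≡ 5 mod 8 ⇒ (2|5) = -1]
  = 1    [(1|5) = 1]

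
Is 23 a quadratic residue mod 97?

(23/97)
  = (97/23)    [QR: 97 ≡ 1 mod 4, sign kept]
  = (5/23)    [97 ≡ 5 mod 23]
  = (23/5)    [QR: 5 ≡ 1 mod 4, sign kept]
  = (3/5)    [23 ≡ 3 mod 5]
  = (5/3)    [QR: 5 ≡ 1 mod 4, sign kept]
  = (2/3)    [5 ≡ 2 mod 3]
  = -(1/3)    [3 ≡ 3 mod 8 ⇒ (2/3) = -1]
  = -1    [(1/3) = 1]
(23/97) = -1, and 97 is prime, so 23 is not a quadratic residue mod 97.

no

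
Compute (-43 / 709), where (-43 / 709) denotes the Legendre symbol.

(-43 / 709)
  = (43 / 709)    [709 ≡ 1 mod 4 ⇒ (-1 / 709) = +1]
  = (709 / 43)    [QR: 709 ≡ 1 mod 4, sign kept]
  = (21 / 43)    [709 ≡ 21 mod 43]
  = (43 / 21)    [QR: 21 ≡ 1 mod 4, sign kept]
  = (1 / 21)    [43 ≡ 1 mod 21]
  = 1    [(1 / 21) = 1]

1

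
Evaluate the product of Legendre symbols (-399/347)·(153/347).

1

By multiplicativity, (-399·153/347) = (-399/347)·(153/347).
First factor (-399/347):
(-399/347)
  = -(399/347)    [347 ≡ 3 mod 4 ⇒ (-1/347) = -1]
  = -(52/347)    [399 ≡ 52 mod 347]
  = -(13/347)    [347 ≡ 3 mod 8 ⇒ (2/347)^2 = +1]
  = -(347/13)    [QR: 13 ≡ 1 mod 4, sign kept]
  = -(9/13)    [347 ≡ 9 mod 13]
  = -(13/9)    [QR: 9 ≡ 1 mod 4, sign kept]
  = -(4/9)    [13 ≡ 4 mod 9]
  = -(1/9)    [9 ≡ 1 mod 8 ⇒ (2/9)^2 = +1]
  = -1    [(1/9) = 1]
Second factor (153/347):
(153/347)
  = (347/153)    [QR: 153 ≡ 1 mod 4, sign kept]
  = (41/153)    [347 ≡ 41 mod 153]
  = (153/41)    [QR: 41 ≡ 1 mod 4, sign kept]
  = (30/41)    [153 ≡ 30 mod 41]
  = (15/41)    [41 ≡ 1 mod 8 ⇒ (2/41) = +1]
  = (41/15)    [QR: 41 ≡ 1 mod 4, sign kept]
  = (11/15)    [41 ≡ 11 mod 15]
  = -(15/11)    [QR: both ≡ 3 mod 4, sign flips]
  = -(4/11)    [15 ≡ 4 mod 11]
  = -(1/11)    [11 ≡ 3 mod 8 ⇒ (2/11)^2 = +1]
  = -1    [(1/11) = 1]
Product: (-1)·(-1) = 1.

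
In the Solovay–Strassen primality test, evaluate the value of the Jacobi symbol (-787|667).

1

Pull out -1: (-787|667) = (-1|667)·(787|667). Since 667 ≡ 3 (mod 4), (-1|667) = -1. Now have -(787|667).
Reduce the numerator: 787 ≡ 120 (mod 667), so (787|667) = (120|667).
Factor out 2: 120 = 2^3·15. Since 667 ≡ 3 (mod 8), (2|667) = -1, and (2|667)^3 = -1. Now have (15|667).
Both 15 ≡ 3 and 667 ≡ 3 (mod 4), so reciprocity gives (15|667) = -(667|15). Reduce: 667 ≡ 7 (mod 15). Now have -(7|15).
Both 7 ≡ 3 and 15 ≡ 3 (mod 4), so reciprocity gives (7|15) = -(15|7). Reduce: 15 ≡ 1 (mod 7). Now have (1|7).
(1|7) = 1. Collecting the sign factors: 1.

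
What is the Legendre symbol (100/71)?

Reduce the numerator: 100 ≡ 29 (mod 71), so (100/71) = (29/71).
29 ≡ 1 (mod 4), so quadratic reciprocity gives (29/71) = (71/29). Reduce: 71 ≡ 13 (mod 29). Now have (13/29).
13 ≡ 1 (mod 4), so quadratic reciprocity gives (13/29) = (29/13). Reduce: 29 ≡ 3 (mod 13). Now have (3/13).
13 ≡ 1 (mod 4), so quadratic reciprocity gives (3/13) = (13/3). Reduce: 13 ≡ 1 (mod 3). Now have (1/3).
(1/3) = 1. Collecting the sign factors: 1.

1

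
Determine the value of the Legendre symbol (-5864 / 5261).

(-5864 / 5261)
  = (4658 / 5261)    [-5864 ≡ 4658 mod 5261]
  = -(2329 / 5261)    [5261 ≡ 5 mod 8 ⇒ (2 / 5261) = -1]
  = -(5261 / 2329)    [QR: 2329 ≡ 1 mod 4, sign kept]
  = -(603 / 2329)    [5261 ≡ 603 mod 2329]
  = -(2329 / 603)    [QR: 2329 ≡ 1 mod 4, sign kept]
  = -(520 / 603)    [2329 ≡ 520 mod 603]
  = (65 / 603)    [603 ≡ 3 mod 8 ⇒ (2 / 603)^3 = -1]
  = (603 / 65)    [QR: 65 ≡ 1 mod 4, sign kept]
  = (18 / 65)    [603 ≡ 18 mod 65]
  = (9 / 65)    [65 ≡ 1 mod 8 ⇒ (2 / 65) = +1]
  = (65 / 9)    [QR: 9 ≡ 1 mod 4, sign kept]
  = (2 / 9)    [65 ≡ 2 mod 9]
  = (1 / 9)    [9 ≡ 1 mod 8 ⇒ (2 / 9) = +1]
  = 1    [(1 / 9) = 1]

1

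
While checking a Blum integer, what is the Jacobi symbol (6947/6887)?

(6947/6887)
  = (60/6887)    [6947 ≡ 60 mod 6887]
  = (15/6887)    [6887 ≡ 7 mod 8 ⇒ (2/6887)^2 = +1]
  = -(6887/15)    [QR: both ≡ 3 mod 4, sign flips]
  = -(2/15)    [6887 ≡ 2 mod 15]
  = -(1/15)    [15 ≡ 7 mod 8 ⇒ (2/15) = +1]
  = -1    [(1/15) = 1]

-1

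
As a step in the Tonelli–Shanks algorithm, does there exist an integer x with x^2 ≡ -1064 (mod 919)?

no

Reduce the numerator: -1064 ≡ 774 (mod 919), so (-1064/919) = (774/919).
Factor out 2: 774 = 2·387. Since 919 ≡ 7 (mod 8), (2/919) = +1. Now have (387/919).
Both 387 ≡ 3 and 919 ≡ 3 (mod 4), so reciprocity gives (387/919) = -(919/387). Reduce: 919 ≡ 145 (mod 387). Now have -(145/387).
145 ≡ 1 (mod 4), so quadratic reciprocity gives (145/387) = (387/145). Reduce: 387 ≡ 97 (mod 145). Now have -(97/145).
97 ≡ 1 (mod 4), so quadratic reciprocity gives (97/145) = (145/97). Reduce: 145 ≡ 48 (mod 97). Now have -(48/97).
Factor out 2: 48 = 2^4·3. Since 97 ≡ 1 (mod 8), (2/97) = +1, and (2/97)^4 = +1. Now have -(3/97).
97 ≡ 1 (mod 4), so quadratic reciprocity gives (3/97) = (97/3). Reduce: 97 ≡ 1 (mod 3). Now have -(1/3).
(1/3) = 1. Collecting the sign factors: -1.
(-1064/919) = -1, and 919 is prime, so -1064 is not a quadratic residue mod 919.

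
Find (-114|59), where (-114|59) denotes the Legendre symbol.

(-114|59)
  = (4|59)    [-114 ≡ 4 mod 59]
  = (1|59)    [59 ≡ 3 mod 8 ⇒ (2|59)^2 = +1]
  = 1    [(1|59) = 1]

1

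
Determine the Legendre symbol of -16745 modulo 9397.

-1

Pull out -1: (-16745 / 9397) = (-1 / 9397)·(16745 / 9397). Since 9397 ≡ 1 (mod 4), (-1 / 9397) = +1. Now have (16745 / 9397).
Reduce the numerator: 16745 ≡ 7348 (mod 9397), so (16745 / 9397) = (7348 / 9397).
Factor out 2: 7348 = 2^2·1837. Since 9397 ≡ 5 (mod 8), (2 / 9397) = -1, and (2 / 9397)^2 = +1. Now have (1837 / 9397).
1837 ≡ 1 (mod 4), so quadratic reciprocity gives (1837 / 9397) = (9397 / 1837). Reduce: 9397 ≡ 212 (mod 1837). Now have (212 / 1837).
Factor out 2: 212 = 2^2·53. Since 1837 ≡ 5 (mod 8), (2 / 1837) = -1, and (2 / 1837)^2 = +1. Now have (53 / 1837).
53 ≡ 1 (mod 4), so quadratic reciprocity gives (53 / 1837) = (1837 / 53). Reduce: 1837 ≡ 35 (mod 53). Now have (35 / 53).
53 ≡ 1 (mod 4), so quadratic reciprocity gives (35 / 53) = (53 / 35). Reduce: 53 ≡ 18 (mod 35). Now have (18 / 35).
Factor out 2: 18 = 2·9. Since 35 ≡ 3 (mod 8), (2 / 35) = -1. Now have -(9 / 35).
9 ≡ 1 (mod 4), so quadratic reciprocity gives (9 / 35) = (35 / 9). Reduce: 35 ≡ 8 (mod 9). Now have -(8 / 9).
Factor out 2: 8 = 2^3. Since 9 ≡ 1 (mod 8), (2 / 9) = +1, and (2 / 9)^3 = +1. Now have -(1 / 9).
(1 / 9) = 1. Collecting the sign factors: -1.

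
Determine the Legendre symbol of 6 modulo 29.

Factor out 2: 6 = 2·3. Since 29 ≡ 5 (mod 8), (2/29) = -1. Now have -(3/29).
29 ≡ 1 (mod 4), so quadratic reciprocity gives (3/29) = (29/3). Reduce: 29 ≡ 2 (mod 3). Now have -(2/3).
Factor out 2: 2 = 2. Since 3 ≡ 3 (mod 8), (2/3) = -1. Now have (1/3).
(1/3) = 1. Collecting the sign factors: 1.

1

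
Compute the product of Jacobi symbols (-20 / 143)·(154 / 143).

0

By multiplicativity, (-20·154 / 143) = (-20 / 143)·(154 / 143).
First factor (-20 / 143):
(-20 / 143)
  = (123 / 143)    [-20 ≡ 123 mod 143]
  = -(143 / 123)    [QR: both ≡ 3 mod 4, sign flips]
  = -(20 / 123)    [143 ≡ 20 mod 123]
  = -(5 / 123)    [123 ≡ 3 mod 8 ⇒ (2 / 123)^2 = +1]
  = -(123 / 5)    [QR: 5 ≡ 1 mod 4, sign kept]
  = -(3 / 5)    [123 ≡ 3 mod 5]
  = -(5 / 3)    [QR: 5 ≡ 1 mod 4, sign kept]
  = -(2 / 3)    [5 ≡ 2 mod 3]
  = (1 / 3)    [3 ≡ 3 mod 8 ⇒ (2 / 3) = -1]
  = 1    [(1 / 3) = 1]
Second factor (154 / 143):
(154 / 143)
  = (11 / 143)    [154 ≡ 11 mod 143]
  = -(143 / 11)    [QR: both ≡ 3 mod 4, sign flips]
  = -(0 / 11)    [143 ≡ 0 mod 11]
  = 0    [numerator 0, gcd > 1]
Product: (1)·(0) = 0.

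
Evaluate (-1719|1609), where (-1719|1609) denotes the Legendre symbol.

1

(-1719|1609)
  = (1719|1609)    [1609 ≡ 1 mod 4 ⇒ (-1|1609) = +1]
  = (110|1609)    [1719 ≡ 110 mod 1609]
  = (55|1609)    [1609 ≡ 1 mod 8 ⇒ (2|1609) = +1]
  = (1609|55)    [QR: 1609 ≡ 1 mod 4, sign kept]
  = (14|55)    [1609 ≡ 14 mod 55]
  = (7|55)    [55 ≡ 7 mod 8 ⇒ (2|55) = +1]
  = -(55|7)    [QR: both ≡ 3 mod 4, sign flips]
  = -(6|7)    [55 ≡ 6 mod 7]
  = -(3|7)    [7 ≡ 7 mod 8 ⇒ (2|7) = +1]
  = (7|3)    [QR: both ≡ 3 mod 4, sign flips]
  = (1|3)    [7 ≡ 1 mod 3]
  = 1    [(1|3) = 1]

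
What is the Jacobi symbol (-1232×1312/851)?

1

By multiplicativity, (-1232·1312/851) = (-1232/851)·(1312/851).
First factor (-1232/851):
(-1232/851)
  = -(1232/851)    [851 ≡ 3 mod 4 ⇒ (-1/851) = -1]
  = -(381/851)    [1232 ≡ 381 mod 851]
  = -(851/381)    [QR: 381 ≡ 1 mod 4, sign kept]
  = -(89/381)    [851 ≡ 89 mod 381]
  = -(381/89)    [QR: 89 ≡ 1 mod 4, sign kept]
  = -(25/89)    [381 ≡ 25 mod 89]
  = -(89/25)    [QR: 25 ≡ 1 mod 4, sign kept]
  = -(14/25)    [89 ≡ 14 mod 25]
  = -(7/25)    [25 ≡ 1 mod 8 ⇒ (2/25) = +1]
  = -(25/7)    [QR: 25 ≡ 1 mod 4, sign kept]
  = -(4/7)    [25 ≡ 4 mod 7]
  = -(1/7)    [7 ≡ 7 mod 8 ⇒ (2/7)^2 = +1]
  = -1    [(1/7) = 1]
Second factor (1312/851):
(1312/851)
  = (461/851)    [1312 ≡ 461 mod 851]
  = (851/461)    [QR: 461 ≡ 1 mod 4, sign kept]
  = (390/461)    [851 ≡ 390 mod 461]
  = -(195/461)    [461 ≡ 5 mod 8 ⇒ (2/461) = -1]
  = -(461/195)    [QR: 461 ≡ 1 mod 4, sign kept]
  = -(71/195)    [461 ≡ 71 mod 195]
  = (195/71)    [QR: both ≡ 3 mod 4, sign flips]
  = (53/71)    [195 ≡ 53 mod 71]
  = (71/53)    [QR: 53 ≡ 1 mod 4, sign kept]
  = (18/53)    [71 ≡ 18 mod 53]
  = -(9/53)    [53 ≡ 5 mod 8 ⇒ (2/53) = -1]
  = -(53/9)    [QR: 9 ≡ 1 mod 4, sign kept]
  = -(8/9)    [53 ≡ 8 mod 9]
  = -(1/9)    [9 ≡ 1 mod 8 ⇒ (2/9)^3 = +1]
  = -1    [(1/9) = 1]
Product: (-1)·(-1) = 1.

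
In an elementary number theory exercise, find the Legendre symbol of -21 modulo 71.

1

Pull out -1: (-21|71) = (-1|71)·(21|71). Since 71 ≡ 3 (mod 4), (-1|71) = -1. Now have -(21|71).
21 ≡ 1 (mod 4), so quadratic reciprocity gives (21|71) = (71|21). Reduce: 71 ≡ 8 (mod 21). Now have -(8|21).
Factor out 2: 8 = 2^3. Since 21 ≡ 5 (mod 8), (2|21) = -1, and (2|21)^3 = -1. Now have (1|21).
(1|21) = 1. Collecting the sign factors: 1.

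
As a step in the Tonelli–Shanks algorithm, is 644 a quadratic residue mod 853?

no

Factor out 2: 644 = 2^2·161. Since 853 ≡ 5 (mod 8), (2/853) = -1, and (2/853)^2 = +1. Now have (161/853).
161 ≡ 1 (mod 4), so quadratic reciprocity gives (161/853) = (853/161). Reduce: 853 ≡ 48 (mod 161). Now have (48/161).
Factor out 2: 48 = 2^4·3. Since 161 ≡ 1 (mod 8), (2/161) = +1, and (2/161)^4 = +1. Now have (3/161).
161 ≡ 1 (mod 4), so quadratic reciprocity gives (3/161) = (161/3). Reduce: 161 ≡ 2 (mod 3). Now have (2/3).
Factor out 2: 2 = 2. Since 3 ≡ 3 (mod 8), (2/3) = -1. Now have -(1/3).
(1/3) = 1. Collecting the sign factors: -1.
(644/853) = -1, and 853 is prime, so 644 is not a quadratic residue mod 853.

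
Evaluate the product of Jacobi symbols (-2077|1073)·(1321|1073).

By multiplicativity, (-2077·1321|1073) = (-2077|1073)·(1321|1073).
First factor (-2077|1073):
Reduce the numerator: -2077 ≡ 69 (mod 1073), so (-2077|1073) = (69|1073).
69 ≡ 1 (mod 4), so quadratic reciprocity gives (69|1073) = (1073|69). Reduce: 1073 ≡ 38 (mod 69). Now have (38|69).
Factor out 2: 38 = 2·19. Since 69 ≡ 5 (mod 8), (2|69) = -1. Now have -(19|69).
69 ≡ 1 (mod 4), so quadratic reciprocity gives (19|69) = (69|19). Reduce: 69 ≡ 12 (mod 19). Now have -(12|19).
Factor out 2: 12 = 2^2·3. Since 19 ≡ 3 (mod 8), (2|19) = -1, and (2|19)^2 = +1. Now have -(3|19).
Both 3 ≡ 3 and 19 ≡ 3 (mod 4), so reciprocity gives (3|19) = -(19|3). Reduce: 19 ≡ 1 (mod 3). Now have (1|3).
(1|3) = 1. Collecting the sign factors: 1.
Second factor (1321|1073):
Reduce the numerator: 1321 ≡ 248 (mod 1073), so (1321|1073) = (248|1073).
Factor out 2: 248 = 2^3·31. Since 1073 ≡ 1 (mod 8), (2|1073) = +1, and (2|1073)^3 = +1. Now have (31|1073).
1073 ≡ 1 (mod 4), so quadratic reciprocity gives (31|1073) = (1073|31). Reduce: 1073 ≡ 19 (mod 31). Now have (19|31).
Both 19 ≡ 3 and 31 ≡ 3 (mod 4), so reciprocity gives (19|31) = -(31|19). Reduce: 31 ≡ 12 (mod 19). Now have -(12|19).
Factor out 2: 12 = 2^2·3. Since 19 ≡ 3 (mod 8), (2|19) = -1, and (2|19)^2 = +1. Now have -(3|19).
Both 3 ≡ 3 and 19 ≡ 3 (mod 4), so reciprocity gives (3|19) = -(19|3). Reduce: 19 ≡ 1 (mod 3). Now have (1|3).
(1|3) = 1. Collecting the sign factors: 1.
Product: (1)·(1) = 1.

1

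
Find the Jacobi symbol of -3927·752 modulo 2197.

By multiplicativity, (-3927·752/2197) = (-3927/2197)·(752/2197).
First factor (-3927/2197):
Reduce the numerator: -3927 ≡ 467 (mod 2197), so (-3927/2197) = (467/2197).
2197 ≡ 1 (mod 4), so quadratic reciprocity gives (467/2197) = (2197/467). Reduce: 2197 ≡ 329 (mod 467). Now have (329/467).
329 ≡ 1 (mod 4), so quadratic reciprocity gives (329/467) = (467/329). Reduce: 467 ≡ 138 (mod 329). Now have (138/329).
Factor out 2: 138 = 2·69. Since 329 ≡ 1 (mod 8), (2/329) = +1. Now have (69/329).
69 ≡ 1 (mod 4), so quadratic reciprocity gives (69/329) = (329/69). Reduce: 329 ≡ 53 (mod 69). Now have (53/69).
53 ≡ 1 (mod 4), so quadratic reciprocity gives (53/69) = (69/53). Reduce: 69 ≡ 16 (mod 53). Now have (16/53).
Factor out 2: 16 = 2^4. Since 53 ≡ 5 (mod 8), (2/53) = -1, and (2/53)^4 = +1. Now have (1/53).
(1/53) = 1. Collecting the sign factors: 1.
Second factor (752/2197):
Factor out 2: 752 = 2^4·47. Since 2197 ≡ 5 (mod 8), (2/2197) = -1, and (2/2197)^4 = +1. Now have (47/2197).
2197 ≡ 1 (mod 4), so quadratic reciprocity gives (47/2197) = (2197/47). Reduce: 2197 ≡ 35 (mod 47). Now have (35/47).
Both 35 ≡ 3 and 47 ≡ 3 (mod 4), so reciprocity gives (35/47) = -(47/35). Reduce: 47 ≡ 12 (mod 35). Now have -(12/35).
Factor out 2: 12 = 2^2·3. Since 35 ≡ 3 (mod 8), (2/35) = -1, and (2/35)^2 = +1. Now have -(3/35).
Both 3 ≡ 3 and 35 ≡ 3 (mod 4), so reciprocity gives (3/35) = -(35/3). Reduce: 35 ≡ 2 (mod 3). Now have (2/3).
Factor out 2: 2 = 2. Since 3 ≡ 3 (mod 8), (2/3) = -1. Now have -(1/3).
(1/3) = 1. Collecting the sign factors: -1.
Product: (1)·(-1) = -1.

-1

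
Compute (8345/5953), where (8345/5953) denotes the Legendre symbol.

(8345/5953)
  = (2392/5953)    [8345 ≡ 2392 mod 5953]
  = (299/5953)    [5953 ≡ 1 mod 8 ⇒ (2/5953)^3 = +1]
  = (5953/299)    [QR: 5953 ≡ 1 mod 4, sign kept]
  = (272/299)    [5953 ≡ 272 mod 299]
  = (17/299)    [299 ≡ 3 mod 8 ⇒ (2/299)^4 = +1]
  = (299/17)    [QR: 17 ≡ 1 mod 4, sign kept]
  = (10/17)    [299 ≡ 10 mod 17]
  = (5/17)    [17 ≡ 1 mod 8 ⇒ (2/17) = +1]
  = (17/5)    [QR: 5 ≡ 1 mod 4, sign kept]
  = (2/5)    [17 ≡ 2 mod 5]
  = -(1/5)    [5 ≡ 5 mod 8 ⇒ (2/5) = -1]
  = -1    [(1/5) = 1]

-1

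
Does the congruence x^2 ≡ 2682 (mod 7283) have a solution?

(2682/7283)
  = -(1341/7283)    [7283 ≡ 3 mod 8 ⇒ (2/7283) = -1]
  = -(7283/1341)    [QR: 1341 ≡ 1 mod 4, sign kept]
  = -(578/1341)    [7283 ≡ 578 mod 1341]
  = (289/1341)    [1341 ≡ 5 mod 8 ⇒ (2/1341) = -1]
  = (1341/289)    [QR: 289 ≡ 1 mod 4, sign kept]
  = (185/289)    [1341 ≡ 185 mod 289]
  = (289/185)    [QR: 185 ≡ 1 mod 4, sign kept]
  = (104/185)    [289 ≡ 104 mod 185]
  = (13/185)    [185 ≡ 1 mod 8 ⇒ (2/185)^3 = +1]
  = (185/13)    [QR: 13 ≡ 1 mod 4, sign kept]
  = (3/13)    [185 ≡ 3 mod 13]
  = (13/3)    [QR: 13 ≡ 1 mod 4, sign kept]
  = (1/3)    [13 ≡ 1 mod 3]
  = 1    [(1/3) = 1]
The Legendre symbol is 1, so x^2 ≡ 2682 (mod 7283) has solution.

yes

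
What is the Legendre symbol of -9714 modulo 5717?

1

Reduce the numerator: -9714 ≡ 1720 (mod 5717), so (-9714/5717) = (1720/5717).
Factor out 2: 1720 = 2^3·215. Since 5717 ≡ 5 (mod 8), (2/5717) = -1, and (2/5717)^3 = -1. Now have -(215/5717).
5717 ≡ 1 (mod 4), so quadratic reciprocity gives (215/5717) = (5717/215). Reduce: 5717 ≡ 127 (mod 215). Now have -(127/215).
Both 127 ≡ 3 and 215 ≡ 3 (mod 4), so reciprocity gives (127/215) = -(215/127). Reduce: 215 ≡ 88 (mod 127). Now have (88/127).
Factor out 2: 88 = 2^3·11. Since 127 ≡ 7 (mod 8), (2/127) = +1, and (2/127)^3 = +1. Now have (11/127).
Both 11 ≡ 3 and 127 ≡ 3 (mod 4), so reciprocity gives (11/127) = -(127/11). Reduce: 127 ≡ 6 (mod 11). Now have -(6/11).
Factor out 2: 6 = 2·3. Since 11 ≡ 3 (mod 8), (2/11) = -1. Now have (3/11).
Both 3 ≡ 3 and 11 ≡ 3 (mod 4), so reciprocity gives (3/11) = -(11/3). Reduce: 11 ≡ 2 (mod 3). Now have -(2/3).
Factor out 2: 2 = 2. Since 3 ≡ 3 (mod 8), (2/3) = -1. Now have (1/3).
(1/3) = 1. Collecting the sign factors: 1.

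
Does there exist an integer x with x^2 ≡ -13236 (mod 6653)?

no

Pull out -1: (-13236|6653) = (-1|6653)·(13236|6653). Since 6653 ≡ 1 (mod 4), (-1|6653) = +1. Now have (13236|6653).
Reduce the numerator: 13236 ≡ 6583 (mod 6653), so (13236|6653) = (6583|6653).
6653 ≡ 1 (mod 4), so quadratic reciprocity gives (6583|6653) = (6653|6583). Reduce: 6653 ≡ 70 (mod 6583). Now have (70|6583).
Factor out 2: 70 = 2·35. Since 6583 ≡ 7 (mod 8), (2|6583) = +1. Now have (35|6583).
Both 35 ≡ 3 and 6583 ≡ 3 (mod 4), so reciprocity gives (35|6583) = -(6583|35). Reduce: 6583 ≡ 3 (mod 35). Now have -(3|35).
Both 3 ≡ 3 and 35 ≡ 3 (mod 4), so reciprocity gives (3|35) = -(35|3). Reduce: 35 ≡ 2 (mod 3). Now have (2|3).
Factor out 2: 2 = 2. Since 3 ≡ 3 (mod 8), (2|3) = -1. Now have -(1|3).
(1|3) = 1. Collecting the sign factors: -1.
The Legendre symbol is -1, so x^2 ≡ -13236 (mod 6653) has no solution.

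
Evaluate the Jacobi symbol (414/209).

(414/209)
  = (205/209)    [414 ≡ 205 mod 209]
  = (209/205)    [QR: 205 ≡ 1 mod 4, sign kept]
  = (4/205)    [209 ≡ 4 mod 205]
  = (1/205)    [205 ≡ 5 mod 8 ⇒ (2/205)^2 = +1]
  = 1    [(1/205) = 1]

1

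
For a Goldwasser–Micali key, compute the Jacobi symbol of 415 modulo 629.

1

(415|629)
  = (629|415)    [QR: 629 ≡ 1 mod 4, sign kept]
  = (214|415)    [629 ≡ 214 mod 415]
  = (107|415)    [415 ≡ 7 mod 8 ⇒ (2|415) = +1]
  = -(415|107)    [QR: both ≡ 3 mod 4, sign flips]
  = -(94|107)    [415 ≡ 94 mod 107]
  = (47|107)    [107 ≡ 3 mod 8 ⇒ (2|107) = -1]
  = -(107|47)    [QR: both ≡ 3 mod 4, sign flips]
  = -(13|47)    [107 ≡ 13 mod 47]
  = -(47|13)    [QR: 13 ≡ 1 mod 4, sign kept]
  = -(8|13)    [47 ≡ 8 mod 13]
  = (1|13)    [13 ≡ 5 mod 8 ⇒ (2|13)^3 = -1]
  = 1    [(1|13) = 1]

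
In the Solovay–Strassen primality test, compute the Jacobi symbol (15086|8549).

-1

(15086|8549)
  = (6537|8549)    [15086 ≡ 6537 mod 8549]
  = (8549|6537)    [QR: 6537 ≡ 1 mod 4, sign kept]
  = (2012|6537)    [8549 ≡ 2012 mod 6537]
  = (503|6537)    [6537 ≡ 1 mod 8 ⇒ (2|6537)^2 = +1]
  = (6537|503)    [QR: 6537 ≡ 1 mod 4, sign kept]
  = (501|503)    [6537 ≡ 501 mod 503]
  = (503|501)    [QR: 501 ≡ 1 mod 4, sign kept]
  = (2|501)    [503 ≡ 2 mod 501]
  = -(1|501)    [501 ≡ 5 mod 8 ⇒ (2|501) = -1]
  = -1    [(1|501) = 1]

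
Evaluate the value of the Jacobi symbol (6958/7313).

(6958/7313)
  = (3479/7313)    [7313 ≡ 1 mod 8 ⇒ (2/7313) = +1]
  = (7313/3479)    [QR: 7313 ≡ 1 mod 4, sign kept]
  = (355/3479)    [7313 ≡ 355 mod 3479]
  = -(3479/355)    [QR: both ≡ 3 mod 4, sign flips]
  = -(284/355)    [3479 ≡ 284 mod 355]
  = -(71/355)    [355 ≡ 3 mod 8 ⇒ (2/355)^2 = +1]
  = (355/71)    [QR: both ≡ 3 mod 4, sign flips]
  = (0/71)    [355 ≡ 0 mod 71]
  = 0    [numerator 0, gcd > 1]

0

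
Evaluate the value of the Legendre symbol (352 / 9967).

(352 / 9967)
  = (11 / 9967)    [9967 ≡ 7 mod 8 ⇒ (2 / 9967)^5 = +1]
  = -(9967 / 11)    [QR: both ≡ 3 mod 4, sign flips]
  = -(1 / 11)    [9967 ≡ 1 mod 11]
  = -1    [(1 / 11) = 1]

-1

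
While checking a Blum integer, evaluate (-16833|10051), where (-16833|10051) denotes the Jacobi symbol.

1

(-16833|10051)
  = -(16833|10051)    [10051 ≡ 3 mod 4 ⇒ (-1|10051) = -1]
  = -(6782|10051)    [16833 ≡ 6782 mod 10051]
  = (3391|10051)    [10051 ≡ 3 mod 8 ⇒ (2|10051) = -1]
  = -(10051|3391)    [QR: both ≡ 3 mod 4, sign flips]
  = -(3269|3391)    [10051 ≡ 3269 mod 3391]
  = -(3391|3269)    [QR: 3269 ≡ 1 mod 4, sign kept]
  = -(122|3269)    [3391 ≡ 122 mod 3269]
  = (61|3269)    [3269 ≡ 5 mod 8 ⇒ (2|3269) = -1]
  = (3269|61)    [QR: 61 ≡ 1 mod 4, sign kept]
  = (36|61)    [3269 ≡ 36 mod 61]
  = (9|61)    [61 ≡ 5 mod 8 ⇒ (2|61)^2 = +1]
  = (61|9)    [QR: 9 ≡ 1 mod 4, sign kept]
  = (7|9)    [61 ≡ 7 mod 9]
  = (9|7)    [QR: 9 ≡ 1 mod 4, sign kept]
  = (2|7)    [9 ≡ 2 mod 7]
  = (1|7)    [7 ≡ 7 mod 8 ⇒ (2|7) = +1]
  = 1    [(1|7) = 1]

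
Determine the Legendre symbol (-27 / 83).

-1

Pull out -1: (-27 / 83) = (-1 / 83)·(27 / 83). Since 83 ≡ 3 (mod 4), (-1 / 83) = -1. Now have -(27 / 83).
Both 27 ≡ 3 and 83 ≡ 3 (mod 4), so reciprocity gives (27 / 83) = -(83 / 27). Reduce: 83 ≡ 2 (mod 27). Now have (2 / 27).
Factor out 2: 2 = 2. Since 27 ≡ 3 (mod 8), (2 / 27) = -1. Now have -(1 / 27).
(1 / 27) = 1. Collecting the sign factors: -1.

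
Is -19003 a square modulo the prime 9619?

Reduce the numerator: -19003 ≡ 235 (mod 9619), so (-19003/9619) = (235/9619).
Both 235 ≡ 3 and 9619 ≡ 3 (mod 4), so reciprocity gives (235/9619) = -(9619/235). Reduce: 9619 ≡ 219 (mod 235). Now have -(219/235).
Both 219 ≡ 3 and 235 ≡ 3 (mod 4), so reciprocity gives (219/235) = -(235/219). Reduce: 235 ≡ 16 (mod 219). Now have (16/219).
Factor out 2: 16 = 2^4. Since 219 ≡ 3 (mod 8), (2/219) = -1, and (2/219)^4 = +1. Now have (1/219).
(1/219) = 1. Collecting the sign factors: 1.
The Legendre symbol is 1, so x^2 ≡ -19003 (mod 9619) has solution.

yes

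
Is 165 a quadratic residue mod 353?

yes

165 ≡ 1 (mod 4), so quadratic reciprocity gives (165/353) = (353/165). Reduce: 353 ≡ 23 (mod 165). Now have (23/165).
165 ≡ 1 (mod 4), so quadratic reciprocity gives (23/165) = (165/23). Reduce: 165 ≡ 4 (mod 23). Now have (4/23).
Factor out 2: 4 = 2^2. Since 23 ≡ 7 (mod 8), (2/23) = +1, and (2/23)^2 = +1. Now have (1/23).
(1/23) = 1. Collecting the sign factors: 1.
(165/353) = 1, and 353 is prime, so 165 is a quadratic residue mod 353.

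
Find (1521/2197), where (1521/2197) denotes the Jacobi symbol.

(1521/2197)
  = (2197/1521)    [QR: 1521 ≡ 1 mod 4, sign kept]
  = (676/1521)    [2197 ≡ 676 mod 1521]
  = (169/1521)    [1521 ≡ 1 mod 8 ⇒ (2/1521)^2 = +1]
  = (1521/169)    [QR: 169 ≡ 1 mod 4, sign kept]
  = (0/169)    [1521 ≡ 0 mod 169]
  = 0    [numerator 0, gcd > 1]

0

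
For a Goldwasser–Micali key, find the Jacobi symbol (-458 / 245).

Pull out -1: (-458 / 245) = (-1 / 245)·(458 / 245). Since 245 ≡ 1 (mod 4), (-1 / 245) = +1. Now have (458 / 245).
Reduce the numerator: 458 ≡ 213 (mod 245), so (458 / 245) = (213 / 245).
213 ≡ 1 (mod 4), so quadratic reciprocity gives (213 / 245) = (245 / 213). Reduce: 245 ≡ 32 (mod 213). Now have (32 / 213).
Factor out 2: 32 = 2^5. Since 213 ≡ 5 (mod 8), (2 / 213) = -1, and (2 / 213)^5 = -1. Now have -(1 / 213).
(1 / 213) = 1. Collecting the sign factors: -1.

-1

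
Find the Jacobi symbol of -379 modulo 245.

1

Pull out -1: (-379/245) = (-1/245)·(379/245). Since 245 ≡ 1 (mod 4), (-1/245) = +1. Now have (379/245).
Reduce the numerator: 379 ≡ 134 (mod 245), so (379/245) = (134/245).
Factor out 2: 134 = 2·67. Since 245 ≡ 5 (mod 8), (2/245) = -1. Now have -(67/245).
245 ≡ 1 (mod 4), so quadratic reciprocity gives (67/245) = (245/67). Reduce: 245 ≡ 44 (mod 67). Now have -(44/67).
Factor out 2: 44 = 2^2·11. Since 67 ≡ 3 (mod 8), (2/67) = -1, and (2/67)^2 = +1. Now have -(11/67).
Both 11 ≡ 3 and 67 ≡ 3 (mod 4), so reciprocity gives (11/67) = -(67/11). Reduce: 67 ≡ 1 (mod 11). Now have (1/11).
(1/11) = 1. Collecting the sign factors: 1.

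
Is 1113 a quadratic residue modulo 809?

Reduce the numerator: 1113 ≡ 304 (mod 809), so (1113/809) = (304/809).
Factor out 2: 304 = 2^4·19. Since 809 ≡ 1 (mod 8), (2/809) = +1, and (2/809)^4 = +1. Now have (19/809).
809 ≡ 1 (mod 4), so quadratic reciprocity gives (19/809) = (809/19). Reduce: 809 ≡ 11 (mod 19). Now have (11/19).
Both 11 ≡ 3 and 19 ≡ 3 (mod 4), so reciprocity gives (11/19) = -(19/11). Reduce: 19 ≡ 8 (mod 11). Now have -(8/11).
Factor out 2: 8 = 2^3. Since 11 ≡ 3 (mod 8), (2/11) = -1, and (2/11)^3 = -1. Now have (1/11).
(1/11) = 1. Collecting the sign factors: 1.
The Legendre symbol is 1, so x^2 ≡ 1113 (mod 809) has solution.

yes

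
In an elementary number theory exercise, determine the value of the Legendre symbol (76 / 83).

Factor out 2: 76 = 2^2·19. Since 83 ≡ 3 (mod 8), (2 / 83) = -1, and (2 / 83)^2 = +1. Now have (19 / 83).
Both 19 ≡ 3 and 83 ≡ 3 (mod 4), so reciprocity gives (19 / 83) = -(83 / 19). Reduce: 83 ≡ 7 (mod 19). Now have -(7 / 19).
Both 7 ≡ 3 and 19 ≡ 3 (mod 4), so reciprocity gives (7 / 19) = -(19 / 7). Reduce: 19 ≡ 5 (mod 7). Now have (5 / 7).
5 ≡ 1 (mod 4), so quadratic reciprocity gives (5 / 7) = (7 / 5). Reduce: 7 ≡ 2 (mod 5). Now have (2 / 5).
Factor out 2: 2 = 2. Since 5 ≡ 5 (mod 8), (2 / 5) = -1. Now have -(1 / 5).
(1 / 5) = 1. Collecting the sign factors: -1.

-1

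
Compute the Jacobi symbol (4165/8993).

(4165/8993)
  = (8993/4165)    [QR: 4165 ≡ 1 mod 4, sign kept]
  = (663/4165)    [8993 ≡ 663 mod 4165]
  = (4165/663)    [QR: 4165 ≡ 1 mod 4, sign kept]
  = (187/663)    [4165 ≡ 187 mod 663]
  = -(663/187)    [QR: both ≡ 3 mod 4, sign flips]
  = -(102/187)    [663 ≡ 102 mod 187]
  = (51/187)    [187 ≡ 3 mod 8 ⇒ (2/187) = -1]
  = -(187/51)    [QR: both ≡ 3 mod 4, sign flips]
  = -(34/51)    [187 ≡ 34 mod 51]
  = (17/51)    [51 ≡ 3 mod 8 ⇒ (2/51) = -1]
  = (51/17)    [QR: 17 ≡ 1 mod 4, sign kept]
  = (0/17)    [51 ≡ 0 mod 17]
  = 0    [numerator 0, gcd > 1]

0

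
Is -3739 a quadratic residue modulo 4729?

no

Pull out -1: (-3739|4729) = (-1|4729)·(3739|4729). Since 4729 ≡ 1 (mod 4), (-1|4729) = +1. Now have (3739|4729).
4729 ≡ 1 (mod 4), so quadratic reciprocity gives (3739|4729) = (4729|3739). Reduce: 4729 ≡ 990 (mod 3739). Now have (990|3739).
Factor out 2: 990 = 2·495. Since 3739 ≡ 3 (mod 8), (2|3739) = -1. Now have -(495|3739).
Both 495 ≡ 3 and 3739 ≡ 3 (mod 4), so reciprocity gives (495|3739) = -(3739|495). Reduce: 3739 ≡ 274 (mod 495). Now have (274|495).
Factor out 2: 274 = 2·137. Since 495 ≡ 7 (mod 8), (2|495) = +1. Now have (137|495).
137 ≡ 1 (mod 4), so quadratic reciprocity gives (137|495) = (495|137). Reduce: 495 ≡ 84 (mod 137). Now have (84|137).
Factor out 2: 84 = 2^2·21. Since 137 ≡ 1 (mod 8), (2|137) = +1, and (2|137)^2 = +1. Now have (21|137).
21 ≡ 1 (mod 4), so quadratic reciprocity gives (21|137) = (137|21). Reduce: 137 ≡ 11 (mod 21). Now have (11|21).
21 ≡ 1 (mod 4), so quadratic reciprocity gives (11|21) = (21|11). Reduce: 21 ≡ 10 (mod 11). Now have (10|11).
Factor out 2: 10 = 2·5. Since 11 ≡ 3 (mod 8), (2|11) = -1. Now have -(5|11).
5 ≡ 1 (mod 4), so quadratic reciprocity gives (5|11) = (11|5). Reduce: 11 ≡ 1 (mod 5). Now have -(1|5).
(1|5) = 1. Collecting the sign factors: -1.
The Legendre symbol is -1, so x^2 ≡ -3739 (mod 4729) has no solution.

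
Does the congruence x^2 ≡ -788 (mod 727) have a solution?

(-788/727)
  = -(788/727)    [727 ≡ 3 mod 4 ⇒ (-1/727) = -1]
  = -(61/727)    [788 ≡ 61 mod 727]
  = -(727/61)    [QR: 61 ≡ 1 mod 4, sign kept]
  = -(56/61)    [727 ≡ 56 mod 61]
  = (7/61)    [61 ≡ 5 mod 8 ⇒ (2/61)^3 = -1]
  = (61/7)    [QR: 61 ≡ 1 mod 4, sign kept]
  = (5/7)    [61 ≡ 5 mod 7]
  = (7/5)    [QR: 5 ≡ 1 mod 4, sign kept]
  = (2/5)    [7 ≡ 2 mod 5]
  = -(1/5)    [5 ≡ 5 mod 8 ⇒ (2/5) = -1]
  = -1    [(1/5) = 1]
(-788/727) = -1, and 727 is prime, so -788 is not a quadratic residue mod 727.

no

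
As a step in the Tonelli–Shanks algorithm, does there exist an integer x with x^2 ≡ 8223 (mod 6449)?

no

Reduce the numerator: 8223 ≡ 1774 (mod 6449), so (8223/6449) = (1774/6449).
Factor out 2: 1774 = 2·887. Since 6449 ≡ 1 (mod 8), (2/6449) = +1. Now have (887/6449).
6449 ≡ 1 (mod 4), so quadratic reciprocity gives (887/6449) = (6449/887). Reduce: 6449 ≡ 240 (mod 887). Now have (240/887).
Factor out 2: 240 = 2^4·15. Since 887 ≡ 7 (mod 8), (2/887) = +1, and (2/887)^4 = +1. Now have (15/887).
Both 15 ≡ 3 and 887 ≡ 3 (mod 4), so reciprocity gives (15/887) = -(887/15). Reduce: 887 ≡ 2 (mod 15). Now have -(2/15).
Factor out 2: 2 = 2. Since 15 ≡ 7 (mod 8), (2/15) = +1. Now have -(1/15).
(1/15) = 1. Collecting the sign factors: -1.
The Legendre symbol is -1, so x^2 ≡ 8223 (mod 6449) has no solution.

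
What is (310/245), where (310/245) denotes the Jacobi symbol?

(310/245)
  = (65/245)    [310 ≡ 65 mod 245]
  = (245/65)    [QR: 65 ≡ 1 mod 4, sign kept]
  = (50/65)    [245 ≡ 50 mod 65]
  = (25/65)    [65 ≡ 1 mod 8 ⇒ (2/65) = +1]
  = (65/25)    [QR: 25 ≡ 1 mod 4, sign kept]
  = (15/25)    [65 ≡ 15 mod 25]
  = (25/15)    [QR: 25 ≡ 1 mod 4, sign kept]
  = (10/15)    [25 ≡ 10 mod 15]
  = (5/15)    [15 ≡ 7 mod 8 ⇒ (2/15) = +1]
  = (15/5)    [QR: 5 ≡ 1 mod 4, sign kept]
  = (0/5)    [15 ≡ 0 mod 5]
  = 0    [numerator 0, gcd > 1]

0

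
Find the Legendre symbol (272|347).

-1

Factor out 2: 272 = 2^4·17. Since 347 ≡ 3 (mod 8), (2|347) = -1, and (2|347)^4 = +1. Now have (17|347).
17 ≡ 1 (mod 4), so quadratic reciprocity gives (17|347) = (347|17). Reduce: 347 ≡ 7 (mod 17). Now have (7|17).
17 ≡ 1 (mod 4), so quadratic reciprocity gives (7|17) = (17|7). Reduce: 17 ≡ 3 (mod 7). Now have (3|7).
Both 3 ≡ 3 and 7 ≡ 3 (mod 4), so reciprocity gives (3|7) = -(7|3). Reduce: 7 ≡ 1 (mod 3). Now have -(1|3).
(1|3) = 1. Collecting the sign factors: -1.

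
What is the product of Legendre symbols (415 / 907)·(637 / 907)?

By multiplicativity, (415·637 / 907) = (415 / 907)·(637 / 907).
First factor (415 / 907):
Both 415 ≡ 3 and 907 ≡ 3 (mod 4), so reciprocity gives (415 / 907) = -(907 / 415). Reduce: 907 ≡ 77 (mod 415). Now have -(77 / 415).
77 ≡ 1 (mod 4), so quadratic reciprocity gives (77 / 415) = (415 / 77). Reduce: 415 ≡ 30 (mod 77). Now have -(30 / 77).
Factor out 2: 30 = 2·15. Since 77 ≡ 5 (mod 8), (2 / 77) = -1. Now have (15 / 77).
77 ≡ 1 (mod 4), so quadratic reciprocity gives (15 / 77) = (77 / 15). Reduce: 77 ≡ 2 (mod 15). Now have (2 / 15).
Factor out 2: 2 = 2. Since 15 ≡ 7 (mod 8), (2 / 15) = +1. Now have (1 / 15).
(1 / 15) = 1. Collecting the sign factors: 1.
Second factor (637 / 907):
637 ≡ 1 (mod 4), so quadratic reciprocity gives (637 / 907) = (907 / 637). Reduce: 907 ≡ 270 (mod 637). Now have (270 / 637).
Factor out 2: 270 = 2·135. Since 637 ≡ 5 (mod 8), (2 / 637) = -1. Now have -(135 / 637).
637 ≡ 1 (mod 4), so quadratic reciprocity gives (135 / 637) = (637 / 135). Reduce: 637 ≡ 97 (mod 135). Now have -(97 / 135).
97 ≡ 1 (mod 4), so quadratic reciprocity gives (97 / 135) = (135 / 97). Reduce: 135 ≡ 38 (mod 97). Now have -(38 / 97).
Factor out 2: 38 = 2·19. Since 97 ≡ 1 (mod 8), (2 / 97) = +1. Now have -(19 / 97).
97 ≡ 1 (mod 4), so quadratic reciprocity gives (19 / 97) = (97 / 19). Reduce: 97 ≡ 2 (mod 19). Now have -(2 / 19).
Factor out 2: 2 = 2. Since 19 ≡ 3 (mod 8), (2 / 19) = -1. Now have (1 / 19).
(1 / 19) = 1. Collecting the sign factors: 1.
Product: (1)·(1) = 1.

1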